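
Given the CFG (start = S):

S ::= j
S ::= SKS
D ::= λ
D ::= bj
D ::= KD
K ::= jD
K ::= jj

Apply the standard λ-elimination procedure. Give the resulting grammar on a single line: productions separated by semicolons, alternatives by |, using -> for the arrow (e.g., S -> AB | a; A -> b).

Nullable set: {D}.
Drop D -> λ.
D -> KD: D nullable, giving K | KD.
K -> jD: D nullable, giving j | jD.
Unchanged (no nullable symbols): S -> SKS; S -> j; D -> bj; K -> jj.

S -> j | SKS; D -> K | KD | bj; K -> j | jD | jj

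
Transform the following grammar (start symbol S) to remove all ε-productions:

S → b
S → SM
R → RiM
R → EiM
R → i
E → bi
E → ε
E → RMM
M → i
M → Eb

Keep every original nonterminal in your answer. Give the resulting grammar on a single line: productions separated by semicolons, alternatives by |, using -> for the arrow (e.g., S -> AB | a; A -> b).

Nullable set: {E}.
Drop E -> ε.
M -> Eb: E nullable, giving Eb | b.
R -> EiM: E nullable, giving EiM | iM.
Unchanged (no nullable symbols): S -> SM; S -> b; E -> RMM; E -> bi; M -> i; R -> RiM; R -> i.

S -> b | SM; E -> bi | RMM; M -> b | i | Eb; R -> i | iM | EiM | RiM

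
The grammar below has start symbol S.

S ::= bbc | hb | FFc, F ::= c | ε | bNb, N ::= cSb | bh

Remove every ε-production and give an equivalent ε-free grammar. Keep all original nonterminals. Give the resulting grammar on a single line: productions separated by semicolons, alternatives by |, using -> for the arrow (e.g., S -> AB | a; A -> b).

Nullable set: {F}.
S -> FFc: F, F nullable, giving FFc | Fc | c.
Drop F -> ε.
Unchanged (no nullable symbols): S -> bbc; S -> hb; F -> bNb; F -> c; N -> bh; N -> cSb.

S -> c | Fc | hb | FFc | bbc; F -> c | bNb; N -> bh | cSb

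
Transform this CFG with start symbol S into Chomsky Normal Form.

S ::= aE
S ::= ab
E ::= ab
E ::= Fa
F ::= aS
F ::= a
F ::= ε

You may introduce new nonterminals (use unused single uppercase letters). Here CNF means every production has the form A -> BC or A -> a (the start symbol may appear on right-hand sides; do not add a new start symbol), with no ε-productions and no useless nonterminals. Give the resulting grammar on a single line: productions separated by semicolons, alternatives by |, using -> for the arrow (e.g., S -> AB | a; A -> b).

Nullable: {F}; after ε-elimination: S -> aE | ab; E -> a | Fa | ab; F -> a | aS.
No unit productions to eliminate.
TERM: introduce A -> a, B -> b and substitute in every rule of length ≥2.

S -> AB | AE; A -> a; B -> b; E -> a | AB | FA; F -> a | AS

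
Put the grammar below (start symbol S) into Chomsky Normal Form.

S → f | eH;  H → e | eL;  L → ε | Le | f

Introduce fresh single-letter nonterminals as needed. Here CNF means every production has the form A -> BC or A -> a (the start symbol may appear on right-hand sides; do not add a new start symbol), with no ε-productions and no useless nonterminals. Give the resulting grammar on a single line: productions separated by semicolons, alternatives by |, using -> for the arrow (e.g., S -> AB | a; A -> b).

S -> f | AH; A -> e; H -> e | AL; L -> e | f | LA

Nullable: {L}; after ε-elimination: S -> f | eH; H -> e | eL; L -> e | f | Le.
No unit productions to eliminate.
TERM: introduce A -> e and substitute in every rule of length ≥2.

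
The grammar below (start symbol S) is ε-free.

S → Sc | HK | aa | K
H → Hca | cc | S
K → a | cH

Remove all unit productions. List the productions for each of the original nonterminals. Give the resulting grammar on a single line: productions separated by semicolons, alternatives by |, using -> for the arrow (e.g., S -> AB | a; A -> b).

Unit productions: H->S, S->K.
Unit pairs (A ⇒* B via units): (H,K), (H,S), (S,K).
S: inherits non-unit rules of {K, S} → HK | Sc | a | aa | cH.
H: inherits non-unit rules of {H, K, S} → HK | Hca | Sc | a | aa | cH | cc.
K: inherits non-unit rules of {K} → a | cH.

S -> a | HK | Sc | aa | cH; H -> a | HK | Sc | aa | cH | cc | Hca; K -> a | cH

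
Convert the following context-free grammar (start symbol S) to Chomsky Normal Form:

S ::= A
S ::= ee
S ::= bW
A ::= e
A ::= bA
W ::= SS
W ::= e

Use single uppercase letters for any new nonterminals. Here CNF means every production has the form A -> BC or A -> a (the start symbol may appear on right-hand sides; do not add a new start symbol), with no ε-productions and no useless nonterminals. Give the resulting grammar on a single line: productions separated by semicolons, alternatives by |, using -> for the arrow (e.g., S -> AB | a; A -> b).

S -> e | BA | BW | CC; A -> e | BA; B -> b; C -> e; W -> e | SS

No ε-productions.
After unit-elimination: S -> e | bA | bW | ee; A -> e | bA; W -> e | SS.
TERM: introduce B -> b, C -> e and substitute in every rule of length ≥2.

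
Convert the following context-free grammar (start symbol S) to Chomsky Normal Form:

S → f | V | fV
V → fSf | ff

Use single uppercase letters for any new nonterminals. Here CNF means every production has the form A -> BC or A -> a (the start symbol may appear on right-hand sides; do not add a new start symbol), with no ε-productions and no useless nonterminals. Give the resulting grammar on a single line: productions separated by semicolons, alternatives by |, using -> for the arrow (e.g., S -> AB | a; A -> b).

S -> f | AA | AB | AV; A -> f; B -> SA; C -> SA; V -> AA | AC

No ε-productions.
After unit-elimination: S -> f | fV | ff | fSf; V -> ff | fSf.
TERM: introduce A -> f and substitute in every rule of length ≥2.
BIN: S -> ASA becomes S -> AB, B -> SA; V -> ASA becomes V -> AC, C -> SA.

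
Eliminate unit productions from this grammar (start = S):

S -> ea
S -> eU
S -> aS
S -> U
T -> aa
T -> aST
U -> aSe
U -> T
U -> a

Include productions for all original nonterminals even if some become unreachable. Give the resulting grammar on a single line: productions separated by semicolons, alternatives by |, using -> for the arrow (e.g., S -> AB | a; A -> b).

Unit productions: S->U, U->T.
Unit pairs (A ⇒* B via units): (S,T), (S,U), (U,T).
S: inherits non-unit rules of {S, T, U} → a | aS | aST | aSe | aa | eU | ea.
T: inherits non-unit rules of {T} → aST | aa.
U: inherits non-unit rules of {T, U} → a | aST | aSe | aa.

S -> a | aS | aa | eU | ea | aST | aSe; T -> aa | aST; U -> a | aa | aST | aSe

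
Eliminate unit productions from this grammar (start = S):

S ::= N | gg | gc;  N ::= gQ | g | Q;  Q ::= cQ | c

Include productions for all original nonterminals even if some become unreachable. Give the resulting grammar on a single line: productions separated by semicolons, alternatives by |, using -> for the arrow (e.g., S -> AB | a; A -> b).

Unit productions: N->Q, S->N.
Unit pairs (A ⇒* B via units): (N,Q), (S,N), (S,Q).
S: inherits non-unit rules of {N, Q, S} → c | cQ | g | gQ | gc | gg.
N: inherits non-unit rules of {N, Q} → c | cQ | g | gQ.
Q: inherits non-unit rules of {Q} → c | cQ.

S -> c | g | cQ | gQ | gc | gg; N -> c | g | cQ | gQ; Q -> c | cQ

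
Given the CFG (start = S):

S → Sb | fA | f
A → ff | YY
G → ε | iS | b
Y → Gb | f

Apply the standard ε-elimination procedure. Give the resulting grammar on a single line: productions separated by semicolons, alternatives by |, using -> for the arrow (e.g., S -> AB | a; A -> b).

S -> f | Sb | fA; A -> YY | ff; G -> b | iS; Y -> b | f | Gb

Nullable set: {G}.
Drop G -> ε.
Y -> Gb: G nullable, giving Gb | b.
Unchanged (no nullable symbols): S -> Sb; S -> f; S -> fA; A -> YY; A -> ff; G -> b; G -> iS; Y -> f.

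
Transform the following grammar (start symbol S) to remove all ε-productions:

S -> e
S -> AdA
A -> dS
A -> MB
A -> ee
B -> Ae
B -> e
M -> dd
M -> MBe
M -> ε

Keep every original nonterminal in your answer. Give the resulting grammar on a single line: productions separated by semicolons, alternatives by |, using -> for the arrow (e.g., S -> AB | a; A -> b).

Nullable set: {M}.
A -> MB: M nullable, giving B | MB.
Drop M -> ε.
M -> MBe: M nullable, giving Be | MBe.
Unchanged (no nullable symbols): S -> AdA; S -> e; A -> dS; A -> ee; B -> Ae; B -> e; M -> dd.

S -> e | AdA; A -> B | MB | dS | ee; B -> e | Ae; M -> Be | dd | MBe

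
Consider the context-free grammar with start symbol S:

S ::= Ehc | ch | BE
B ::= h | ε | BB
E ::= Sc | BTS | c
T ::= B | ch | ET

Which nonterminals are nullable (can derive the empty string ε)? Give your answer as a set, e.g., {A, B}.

{B, T}

Directly nullable (have an ε-rule): {B}.
T is nullable via T -> B (every symbol on the right is already known nullable).
Not nullable: E, S — each has a terminal in every rule's right-hand side or depends on a non-nullable symbol.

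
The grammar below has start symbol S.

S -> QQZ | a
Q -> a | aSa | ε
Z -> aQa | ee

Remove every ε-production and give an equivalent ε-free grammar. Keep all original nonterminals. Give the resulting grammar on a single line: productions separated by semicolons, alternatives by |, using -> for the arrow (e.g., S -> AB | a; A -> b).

S -> Z | a | QZ | QQZ; Q -> a | aSa; Z -> aa | ee | aQa

Nullable set: {Q}.
S -> QQZ: Q, Q nullable, giving QQZ | QZ | Z.
Drop Q -> ε.
Z -> aQa: Q nullable, giving aQa | aa.
Unchanged (no nullable symbols): S -> a; Q -> a; Q -> aSa; Z -> ee.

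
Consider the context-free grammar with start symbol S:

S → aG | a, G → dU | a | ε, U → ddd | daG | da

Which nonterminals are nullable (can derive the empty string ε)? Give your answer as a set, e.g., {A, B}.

Directly nullable (have an ε-rule): {G}.
Not nullable: S, U — each has a terminal in every rule's right-hand side or depends on a non-nullable symbol.

{G}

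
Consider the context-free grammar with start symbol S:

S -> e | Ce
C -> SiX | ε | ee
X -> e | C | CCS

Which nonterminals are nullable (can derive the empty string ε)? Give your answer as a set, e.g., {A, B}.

{C, X}

Directly nullable (have an ε-rule): {C}.
X is nullable via X -> C (every symbol on the right is already known nullable).
Not nullable: S — each has a terminal in every rule's right-hand side or depends on a non-nullable symbol.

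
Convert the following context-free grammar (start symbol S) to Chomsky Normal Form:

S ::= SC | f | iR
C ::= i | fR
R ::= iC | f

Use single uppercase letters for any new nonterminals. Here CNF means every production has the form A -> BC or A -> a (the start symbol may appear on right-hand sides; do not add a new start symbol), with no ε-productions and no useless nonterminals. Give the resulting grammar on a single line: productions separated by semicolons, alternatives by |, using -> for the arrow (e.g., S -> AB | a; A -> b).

No ε-productions.
No unit productions to eliminate.
TERM: introduce A -> f, B -> i and substitute in every rule of length ≥2.

S -> f | BR | SC; A -> f; B -> i; C -> i | AR; R -> f | BC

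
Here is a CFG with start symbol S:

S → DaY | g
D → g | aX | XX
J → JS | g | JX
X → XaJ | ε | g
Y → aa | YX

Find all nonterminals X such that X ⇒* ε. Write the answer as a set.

{D, X}

Directly nullable (have an ε-rule): {X}.
D is nullable via D -> XX (every symbol on the right is already known nullable).
Not nullable: J, S, Y — each has a terminal in every rule's right-hand side or depends on a non-nullable symbol.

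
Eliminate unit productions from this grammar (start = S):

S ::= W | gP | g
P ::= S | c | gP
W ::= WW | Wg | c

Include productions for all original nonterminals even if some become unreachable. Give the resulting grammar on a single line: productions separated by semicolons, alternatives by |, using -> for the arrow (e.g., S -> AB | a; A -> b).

S -> c | g | WW | Wg | gP; P -> c | g | WW | Wg | gP; W -> c | WW | Wg

Unit productions: P->S, S->W.
Unit pairs (A ⇒* B via units): (P,S), (P,W), (S,W).
S: inherits non-unit rules of {S, W} → WW | Wg | c | g | gP.
P: inherits non-unit rules of {P, S, W} → WW | Wg | c | g | gP.
W: inherits non-unit rules of {W} → WW | Wg | c.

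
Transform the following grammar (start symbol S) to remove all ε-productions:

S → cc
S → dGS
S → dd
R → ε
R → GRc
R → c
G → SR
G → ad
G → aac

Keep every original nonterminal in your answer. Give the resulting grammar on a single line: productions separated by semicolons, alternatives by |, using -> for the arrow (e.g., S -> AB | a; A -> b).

S -> cc | dd | dGS; G -> S | SR | ad | aac; R -> c | Gc | GRc

Nullable set: {R}.
G -> SR: R nullable, giving S | SR.
Drop R -> ε.
R -> GRc: R nullable, giving GRc | Gc.
Unchanged (no nullable symbols): S -> cc; S -> dGS; S -> dd; G -> aac; G -> ad; R -> c.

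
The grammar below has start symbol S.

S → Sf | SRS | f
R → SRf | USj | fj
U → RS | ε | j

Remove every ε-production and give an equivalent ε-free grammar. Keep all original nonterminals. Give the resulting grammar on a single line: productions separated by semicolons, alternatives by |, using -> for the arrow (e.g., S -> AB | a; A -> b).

S -> f | Sf | SRS; R -> Sj | fj | SRf | USj; U -> j | RS

Nullable set: {U}.
R -> USj: U nullable, giving Sj | USj.
Drop U -> ε.
Unchanged (no nullable symbols): S -> SRS; S -> Sf; S -> f; R -> SRf; R -> fj; U -> RS; U -> j.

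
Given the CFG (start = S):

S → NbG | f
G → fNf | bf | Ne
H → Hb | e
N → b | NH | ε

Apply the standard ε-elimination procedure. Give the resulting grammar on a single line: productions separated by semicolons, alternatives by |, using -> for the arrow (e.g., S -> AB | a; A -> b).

Nullable set: {N}.
S -> NbG: N nullable, giving NbG | bG.
G -> Ne: N nullable, giving Ne | e.
G -> fNf: N nullable, giving fNf | ff.
Drop N -> ε.
N -> NH: N nullable, giving H | NH.
Unchanged (no nullable symbols): S -> f; G -> bf; H -> Hb; H -> e; N -> b.

S -> f | bG | NbG; G -> e | Ne | bf | ff | fNf; H -> e | Hb; N -> H | b | NH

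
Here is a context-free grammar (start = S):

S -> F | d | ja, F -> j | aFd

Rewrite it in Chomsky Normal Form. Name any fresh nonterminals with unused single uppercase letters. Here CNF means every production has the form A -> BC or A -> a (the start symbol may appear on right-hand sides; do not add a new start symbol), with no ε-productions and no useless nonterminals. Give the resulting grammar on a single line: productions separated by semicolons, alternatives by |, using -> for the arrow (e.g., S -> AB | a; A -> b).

No ε-productions.
After unit-elimination: S -> d | j | ja | aFd; F -> j | aFd.
TERM: introduce A -> a, B -> d, C -> j and substitute in every rule of length ≥2.
BIN: F -> AFB becomes F -> AD, D -> FB; S -> AFB becomes S -> AE, E -> FB.

S -> d | j | AE | CA; A -> a; B -> d; C -> j; D -> FB; E -> FB; F -> j | AD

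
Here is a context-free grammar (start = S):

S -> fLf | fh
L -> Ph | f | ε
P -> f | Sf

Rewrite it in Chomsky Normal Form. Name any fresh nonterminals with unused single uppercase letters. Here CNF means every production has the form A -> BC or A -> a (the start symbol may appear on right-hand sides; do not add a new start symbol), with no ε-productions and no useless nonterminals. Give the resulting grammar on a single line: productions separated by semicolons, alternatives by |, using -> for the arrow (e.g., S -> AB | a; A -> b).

S -> BA | BB | BC; A -> h; B -> f; C -> LB; L -> f | PA; P -> f | SB

Nullable: {L}; after ε-elimination: S -> ff | fh | fLf; L -> f | Ph; P -> f | Sf.
No unit productions to eliminate.
TERM: introduce B -> f, A -> h and substitute in every rule of length ≥2.
BIN: S -> BLB becomes S -> BC, C -> LB.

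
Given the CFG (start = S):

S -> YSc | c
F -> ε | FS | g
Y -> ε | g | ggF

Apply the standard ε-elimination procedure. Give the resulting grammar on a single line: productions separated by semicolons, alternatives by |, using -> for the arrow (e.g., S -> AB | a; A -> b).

S -> c | Sc | YSc; F -> S | g | FS; Y -> g | gg | ggF

Nullable set: {F, Y}.
S -> YSc: Y nullable, giving Sc | YSc.
Drop F -> ε.
F -> FS: F nullable, giving FS | S.
Drop Y -> ε.
Y -> ggF: F nullable, giving gg | ggF.
Unchanged (no nullable symbols): S -> c; F -> g; Y -> g.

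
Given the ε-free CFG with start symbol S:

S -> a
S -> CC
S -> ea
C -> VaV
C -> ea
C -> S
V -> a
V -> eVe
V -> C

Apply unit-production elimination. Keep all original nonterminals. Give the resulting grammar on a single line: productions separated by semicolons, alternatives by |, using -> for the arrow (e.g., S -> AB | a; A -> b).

Unit productions: C->S, V->C.
Unit pairs (A ⇒* B via units): (C,S), (V,C), (V,S).
S: inherits non-unit rules of {S} → CC | a | ea.
C: inherits non-unit rules of {C, S} → CC | VaV | a | ea.
V: inherits non-unit rules of {C, S, V} → CC | VaV | a | eVe | ea.

S -> a | CC | ea; C -> a | CC | ea | VaV; V -> a | CC | ea | VaV | eVe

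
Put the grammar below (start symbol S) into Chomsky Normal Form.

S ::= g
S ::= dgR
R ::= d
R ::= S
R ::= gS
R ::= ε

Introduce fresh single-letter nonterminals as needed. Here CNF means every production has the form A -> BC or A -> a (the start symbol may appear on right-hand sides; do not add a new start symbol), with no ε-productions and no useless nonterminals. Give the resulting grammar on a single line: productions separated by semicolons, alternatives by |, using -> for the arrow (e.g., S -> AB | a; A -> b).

Nullable: {R}; after ε-elimination: S -> g | dg | dgR; R -> S | d | gS.
After unit-elimination: S -> g | dg | dgR; R -> d | g | dg | gS | dgR.
TERM: introduce A -> d, B -> g and substitute in every rule of length ≥2.
BIN: R -> ABR becomes R -> AC, C -> BR; S -> ABR becomes S -> AD, D -> BR.

S -> g | AB | AD; A -> d; B -> g; C -> BR; D -> BR; R -> d | g | AB | AC | BS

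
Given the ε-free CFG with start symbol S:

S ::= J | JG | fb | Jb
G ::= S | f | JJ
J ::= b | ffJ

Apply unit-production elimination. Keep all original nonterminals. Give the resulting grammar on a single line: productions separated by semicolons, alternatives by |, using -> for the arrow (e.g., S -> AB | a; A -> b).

S -> b | JG | Jb | fb | ffJ; G -> b | f | JG | JJ | Jb | fb | ffJ; J -> b | ffJ

Unit productions: G->S, S->J.
Unit pairs (A ⇒* B via units): (G,J), (G,S), (S,J).
S: inherits non-unit rules of {J, S} → JG | Jb | b | fb | ffJ.
G: inherits non-unit rules of {G, J, S} → JG | JJ | Jb | b | f | fb | ffJ.
J: inherits non-unit rules of {J} → b | ffJ.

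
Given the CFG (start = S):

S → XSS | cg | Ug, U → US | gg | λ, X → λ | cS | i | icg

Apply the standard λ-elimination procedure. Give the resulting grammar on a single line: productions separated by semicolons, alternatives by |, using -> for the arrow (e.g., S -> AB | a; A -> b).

S -> g | SS | Ug | cg | XSS; U -> S | US | gg; X -> i | cS | icg

Nullable set: {U, X}.
S -> Ug: U nullable, giving Ug | g.
S -> XSS: X nullable, giving SS | XSS.
Drop U -> λ.
U -> US: U nullable, giving S | US.
Drop X -> λ.
Unchanged (no nullable symbols): S -> cg; U -> gg; X -> cS; X -> i; X -> icg.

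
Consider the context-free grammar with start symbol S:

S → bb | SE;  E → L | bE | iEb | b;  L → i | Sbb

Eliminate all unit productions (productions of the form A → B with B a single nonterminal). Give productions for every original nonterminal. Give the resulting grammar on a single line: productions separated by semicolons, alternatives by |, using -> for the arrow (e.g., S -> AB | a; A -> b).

Unit productions: E->L.
Unit pairs (A ⇒* B via units): (E,L).
S: inherits non-unit rules of {S} → SE | bb.
E: inherits non-unit rules of {E, L} → Sbb | b | bE | i | iEb.
L: inherits non-unit rules of {L} → Sbb | i.

S -> SE | bb; E -> b | i | bE | Sbb | iEb; L -> i | Sbb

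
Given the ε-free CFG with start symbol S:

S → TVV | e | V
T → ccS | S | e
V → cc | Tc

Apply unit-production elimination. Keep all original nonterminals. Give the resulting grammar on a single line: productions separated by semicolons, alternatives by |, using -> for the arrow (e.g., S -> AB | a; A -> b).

Unit productions: S->V, T->S.
Unit pairs (A ⇒* B via units): (S,V), (T,S), (T,V).
S: inherits non-unit rules of {S, V} → TVV | Tc | cc | e.
T: inherits non-unit rules of {S, T, V} → TVV | Tc | cc | ccS | e.
V: inherits non-unit rules of {V} → Tc | cc.

S -> e | Tc | cc | TVV; T -> e | Tc | cc | TVV | ccS; V -> Tc | cc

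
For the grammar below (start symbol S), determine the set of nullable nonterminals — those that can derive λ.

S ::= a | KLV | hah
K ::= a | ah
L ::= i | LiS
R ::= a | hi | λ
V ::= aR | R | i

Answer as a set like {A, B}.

Directly nullable (have an ε-rule): {R}.
V is nullable via V -> R (every symbol on the right is already known nullable).
Not nullable: K, L, S — each has a terminal in every rule's right-hand side or depends on a non-nullable symbol.

{R, V}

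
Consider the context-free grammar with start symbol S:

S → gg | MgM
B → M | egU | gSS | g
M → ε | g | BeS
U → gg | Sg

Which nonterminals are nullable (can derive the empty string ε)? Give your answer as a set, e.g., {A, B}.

Directly nullable (have an ε-rule): {M}.
B is nullable via B -> M (every symbol on the right is already known nullable).
Not nullable: S, U — each has a terminal in every rule's right-hand side or depends on a non-nullable symbol.

{B, M}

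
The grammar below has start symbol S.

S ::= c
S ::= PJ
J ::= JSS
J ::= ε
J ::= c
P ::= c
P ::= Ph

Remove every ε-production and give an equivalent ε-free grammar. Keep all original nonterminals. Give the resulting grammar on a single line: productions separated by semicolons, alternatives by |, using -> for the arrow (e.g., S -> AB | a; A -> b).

S -> P | c | PJ; J -> c | SS | JSS; P -> c | Ph

Nullable set: {J}.
S -> PJ: J nullable, giving P | PJ.
Drop J -> ε.
J -> JSS: J nullable, giving JSS | SS.
Unchanged (no nullable symbols): S -> c; J -> c; P -> Ph; P -> c.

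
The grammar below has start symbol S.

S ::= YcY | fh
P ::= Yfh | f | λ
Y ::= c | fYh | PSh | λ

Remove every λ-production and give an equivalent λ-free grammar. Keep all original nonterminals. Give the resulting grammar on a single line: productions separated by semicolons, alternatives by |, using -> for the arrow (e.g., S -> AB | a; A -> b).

S -> c | Yc | cY | fh | YcY; P -> f | fh | Yfh; Y -> c | Sh | fh | PSh | fYh

Nullable set: {P, Y}.
S -> YcY: Y, Y nullable, giving Yc | YcY | c | cY.
Drop P -> λ.
P -> Yfh: Y nullable, giving Yfh | fh.
Drop Y -> λ.
Y -> PSh: P nullable, giving PSh | Sh.
Y -> fYh: Y nullable, giving fYh | fh.
Unchanged (no nullable symbols): S -> fh; P -> f; Y -> c.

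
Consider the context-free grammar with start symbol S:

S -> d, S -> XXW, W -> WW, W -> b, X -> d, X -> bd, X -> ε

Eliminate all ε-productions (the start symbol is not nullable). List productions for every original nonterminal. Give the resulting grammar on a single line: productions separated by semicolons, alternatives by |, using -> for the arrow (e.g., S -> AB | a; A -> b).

S -> W | d | XW | XXW; W -> b | WW; X -> d | bd

Nullable set: {X}.
S -> XXW: X, X nullable, giving W | XW | XXW.
Drop X -> ε.
Unchanged (no nullable symbols): S -> d; W -> WW; W -> b; X -> bd; X -> d.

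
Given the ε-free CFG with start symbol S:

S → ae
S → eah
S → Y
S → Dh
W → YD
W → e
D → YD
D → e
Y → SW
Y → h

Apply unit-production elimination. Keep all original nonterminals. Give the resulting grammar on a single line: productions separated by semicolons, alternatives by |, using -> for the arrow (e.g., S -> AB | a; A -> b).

Unit productions: S->Y.
Unit pairs (A ⇒* B via units): (S,Y).
S: inherits non-unit rules of {S, Y} → Dh | SW | ae | eah | h.
D: inherits non-unit rules of {D} → YD | e.
W: inherits non-unit rules of {W} → YD | e.
Y: inherits non-unit rules of {Y} → SW | h.

S -> h | Dh | SW | ae | eah; D -> e | YD; W -> e | YD; Y -> h | SW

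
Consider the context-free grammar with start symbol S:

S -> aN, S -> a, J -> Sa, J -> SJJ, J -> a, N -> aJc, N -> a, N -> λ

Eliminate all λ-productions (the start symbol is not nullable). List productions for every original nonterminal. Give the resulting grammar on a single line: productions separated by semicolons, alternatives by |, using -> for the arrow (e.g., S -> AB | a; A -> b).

S -> a | aN; J -> a | Sa | SJJ; N -> a | aJc

Nullable set: {N}.
S -> aN: N nullable, giving a | aN.
Drop N -> λ.
Unchanged (no nullable symbols): S -> a; J -> SJJ; J -> Sa; J -> a; N -> a; N -> aJc.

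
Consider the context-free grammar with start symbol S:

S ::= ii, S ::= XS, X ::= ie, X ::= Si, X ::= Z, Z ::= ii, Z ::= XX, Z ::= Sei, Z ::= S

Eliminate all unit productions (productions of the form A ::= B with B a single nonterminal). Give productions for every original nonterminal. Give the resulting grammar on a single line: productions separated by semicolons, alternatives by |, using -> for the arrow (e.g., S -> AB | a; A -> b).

Unit productions: X->Z, Z->S.
Unit pairs (A ⇒* B via units): (X,S), (X,Z), (Z,S).
S: inherits non-unit rules of {S} → XS | ii.
X: inherits non-unit rules of {S, X, Z} → Sei | Si | XS | XX | ie | ii.
Z: inherits non-unit rules of {S, Z} → Sei | XS | XX | ii.

S -> XS | ii; X -> Si | XS | XX | ie | ii | Sei; Z -> XS | XX | ii | Sei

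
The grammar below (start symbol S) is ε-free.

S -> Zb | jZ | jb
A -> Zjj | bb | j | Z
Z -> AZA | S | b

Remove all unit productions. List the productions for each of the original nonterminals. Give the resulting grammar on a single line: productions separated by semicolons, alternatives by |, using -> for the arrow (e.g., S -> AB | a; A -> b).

Unit productions: A->Z, Z->S.
Unit pairs (A ⇒* B via units): (A,S), (A,Z), (Z,S).
S: inherits non-unit rules of {S} → Zb | jZ | jb.
A: inherits non-unit rules of {A, S, Z} → AZA | Zb | Zjj | b | bb | j | jZ | jb.
Z: inherits non-unit rules of {S, Z} → AZA | Zb | b | jZ | jb.

S -> Zb | jZ | jb; A -> b | j | Zb | bb | jZ | jb | AZA | Zjj; Z -> b | Zb | jZ | jb | AZA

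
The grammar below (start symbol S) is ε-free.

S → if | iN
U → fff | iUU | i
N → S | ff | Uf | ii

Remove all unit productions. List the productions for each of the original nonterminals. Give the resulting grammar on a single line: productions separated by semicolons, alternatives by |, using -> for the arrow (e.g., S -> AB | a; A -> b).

S -> iN | if; N -> Uf | ff | iN | if | ii; U -> i | fff | iUU

Unit productions: N->S.
Unit pairs (A ⇒* B via units): (N,S).
S: inherits non-unit rules of {S} → iN | if.
N: inherits non-unit rules of {N, S} → Uf | ff | iN | if | ii.
U: inherits non-unit rules of {U} → fff | i | iUU.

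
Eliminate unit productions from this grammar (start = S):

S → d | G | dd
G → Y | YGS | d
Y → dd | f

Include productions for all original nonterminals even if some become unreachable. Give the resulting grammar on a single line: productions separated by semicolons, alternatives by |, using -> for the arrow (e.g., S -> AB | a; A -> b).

Unit productions: G->Y, S->G.
Unit pairs (A ⇒* B via units): (G,Y), (S,G), (S,Y).
S: inherits non-unit rules of {G, S, Y} → YGS | d | dd | f.
G: inherits non-unit rules of {G, Y} → YGS | d | dd | f.
Y: inherits non-unit rules of {Y} → dd | f.

S -> d | f | dd | YGS; G -> d | f | dd | YGS; Y -> f | dd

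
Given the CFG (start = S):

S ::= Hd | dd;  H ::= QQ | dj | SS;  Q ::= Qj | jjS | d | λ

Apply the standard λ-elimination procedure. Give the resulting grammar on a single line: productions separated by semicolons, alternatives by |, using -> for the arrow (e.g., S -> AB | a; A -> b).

Nullable set: {H, Q}.
S -> Hd: H nullable, giving Hd | d.
H -> QQ: Q, Q nullable, giving Q | QQ.
Drop Q -> λ.
Q -> Qj: Q nullable, giving Qj | j.
Unchanged (no nullable symbols): S -> dd; H -> SS; H -> dj; Q -> d; Q -> jjS.

S -> d | Hd | dd; H -> Q | QQ | SS | dj; Q -> d | j | Qj | jjS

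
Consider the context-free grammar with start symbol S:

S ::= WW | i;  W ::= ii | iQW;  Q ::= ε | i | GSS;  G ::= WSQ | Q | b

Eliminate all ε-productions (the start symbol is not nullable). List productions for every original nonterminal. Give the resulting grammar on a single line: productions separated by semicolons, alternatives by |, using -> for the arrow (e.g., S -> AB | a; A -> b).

S -> i | WW; G -> Q | b | WS | WSQ; Q -> i | SS | GSS; W -> iW | ii | iQW

Nullable set: {G, Q}.
G -> Q: Q nullable, giving Q.
G -> WSQ: Q nullable, giving WS | WSQ.
Drop Q -> ε.
Q -> GSS: G nullable, giving GSS | SS.
W -> iQW: Q nullable, giving iQW | iW.
Unchanged (no nullable symbols): S -> WW; S -> i; G -> b; Q -> i; W -> ii.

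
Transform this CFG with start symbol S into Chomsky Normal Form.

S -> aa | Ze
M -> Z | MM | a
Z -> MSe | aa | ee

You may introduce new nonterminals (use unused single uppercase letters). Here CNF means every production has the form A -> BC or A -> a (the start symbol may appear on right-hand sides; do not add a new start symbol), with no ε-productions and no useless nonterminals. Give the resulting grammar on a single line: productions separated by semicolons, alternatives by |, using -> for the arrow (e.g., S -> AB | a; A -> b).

S -> BB | ZA; A -> e; B -> a; C -> SA; D -> SA; M -> a | AA | BB | MC | MM; Z -> AA | BB | MD

No ε-productions.
After unit-elimination: S -> Ze | aa; M -> a | MM | aa | ee | MSe; Z -> aa | ee | MSe.
TERM: introduce B -> a, A -> e and substitute in every rule of length ≥2.
BIN: M -> MSA becomes M -> MC, C -> SA; Z -> MSA becomes Z -> MD, D -> SA.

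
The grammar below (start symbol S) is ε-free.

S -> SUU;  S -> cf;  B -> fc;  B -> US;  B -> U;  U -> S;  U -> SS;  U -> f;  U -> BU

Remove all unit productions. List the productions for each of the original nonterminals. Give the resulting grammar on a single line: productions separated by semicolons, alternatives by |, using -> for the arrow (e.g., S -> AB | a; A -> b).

Unit productions: B->U, U->S.
Unit pairs (A ⇒* B via units): (B,S), (B,U), (U,S).
S: inherits non-unit rules of {S} → SUU | cf.
B: inherits non-unit rules of {B, S, U} → BU | SS | SUU | US | cf | f | fc.
U: inherits non-unit rules of {S, U} → BU | SS | SUU | cf | f.

S -> cf | SUU; B -> f | BU | SS | US | cf | fc | SUU; U -> f | BU | SS | cf | SUU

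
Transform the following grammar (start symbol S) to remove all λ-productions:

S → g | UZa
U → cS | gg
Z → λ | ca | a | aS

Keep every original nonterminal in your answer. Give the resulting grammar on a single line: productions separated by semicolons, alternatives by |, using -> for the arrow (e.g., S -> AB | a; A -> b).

Nullable set: {Z}.
S -> UZa: Z nullable, giving UZa | Ua.
Drop Z -> λ.
Unchanged (no nullable symbols): S -> g; U -> cS; U -> gg; Z -> a; Z -> aS; Z -> ca.

S -> g | Ua | UZa; U -> cS | gg; Z -> a | aS | ca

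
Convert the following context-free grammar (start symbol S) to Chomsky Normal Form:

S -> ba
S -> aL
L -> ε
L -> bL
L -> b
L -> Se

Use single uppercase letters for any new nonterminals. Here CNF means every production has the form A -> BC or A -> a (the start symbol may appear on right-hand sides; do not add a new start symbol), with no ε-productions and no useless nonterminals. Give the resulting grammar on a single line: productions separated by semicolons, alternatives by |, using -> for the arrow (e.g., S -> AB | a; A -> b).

Nullable: {L}; after ε-elimination: S -> a | aL | ba; L -> b | Se | bL.
No unit productions to eliminate.
TERM: introduce C -> a, B -> b, A -> e and substitute in every rule of length ≥2.

S -> a | BC | CL; A -> e; B -> b; C -> a; L -> b | BL | SA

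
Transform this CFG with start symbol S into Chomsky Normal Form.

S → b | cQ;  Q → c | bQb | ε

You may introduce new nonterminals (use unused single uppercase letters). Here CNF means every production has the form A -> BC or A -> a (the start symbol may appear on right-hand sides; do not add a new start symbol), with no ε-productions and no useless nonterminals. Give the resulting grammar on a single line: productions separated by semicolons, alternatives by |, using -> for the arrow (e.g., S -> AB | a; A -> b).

Nullable: {Q}; after ε-elimination: S -> b | c | cQ; Q -> c | bb | bQb.
No unit productions to eliminate.
TERM: introduce A -> b, B -> c and substitute in every rule of length ≥2.
BIN: Q -> AQA becomes Q -> AC, C -> QA.

S -> b | c | BQ; A -> b; B -> c; C -> QA; Q -> c | AA | AC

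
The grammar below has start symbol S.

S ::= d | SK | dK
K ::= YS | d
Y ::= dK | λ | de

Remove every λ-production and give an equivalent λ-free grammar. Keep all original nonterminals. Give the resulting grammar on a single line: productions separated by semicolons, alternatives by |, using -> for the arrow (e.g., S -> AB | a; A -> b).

Nullable set: {Y}.
K -> YS: Y nullable, giving S | YS.
Drop Y -> λ.
Unchanged (no nullable symbols): S -> SK; S -> d; S -> dK; K -> d; Y -> dK; Y -> de.

S -> d | SK | dK; K -> S | d | YS; Y -> dK | de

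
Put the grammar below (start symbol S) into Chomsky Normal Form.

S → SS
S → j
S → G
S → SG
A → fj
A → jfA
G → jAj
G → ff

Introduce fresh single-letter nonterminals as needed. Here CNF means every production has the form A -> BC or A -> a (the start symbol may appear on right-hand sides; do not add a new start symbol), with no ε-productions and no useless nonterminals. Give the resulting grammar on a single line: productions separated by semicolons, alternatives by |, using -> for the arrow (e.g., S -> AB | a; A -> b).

No ε-productions.
After unit-elimination: S -> j | SG | SS | ff | jAj; A -> fj | jfA; G -> ff | jAj.
TERM: introduce B -> f, C -> j and substitute in every rule of length ≥2.
BIN: A -> CBA becomes A -> CD, D -> BA; G -> CAC becomes G -> CE, E -> AC; S -> CAC becomes S -> CF, F -> AC.

S -> j | BB | CF | SG | SS; A -> BC | CD; B -> f; C -> j; D -> BA; E -> AC; F -> AC; G -> BB | CE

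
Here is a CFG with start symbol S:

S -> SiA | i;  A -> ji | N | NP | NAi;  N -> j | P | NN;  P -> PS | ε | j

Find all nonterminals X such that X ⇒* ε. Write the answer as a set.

{A, N, P}

Directly nullable (have an ε-rule): {P}.
N is nullable via N -> P (every symbol on the right is already known nullable).
A is nullable via A -> N (every symbol on the right is already known nullable).
Not nullable: S — each has a terminal in every rule's right-hand side or depends on a non-nullable symbol.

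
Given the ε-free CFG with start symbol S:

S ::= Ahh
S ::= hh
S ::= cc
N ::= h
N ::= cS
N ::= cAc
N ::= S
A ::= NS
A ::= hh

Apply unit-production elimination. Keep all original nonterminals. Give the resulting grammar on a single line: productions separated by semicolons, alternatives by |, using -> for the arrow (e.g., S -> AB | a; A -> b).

Unit productions: N->S.
Unit pairs (A ⇒* B via units): (N,S).
S: inherits non-unit rules of {S} → Ahh | cc | hh.
A: inherits non-unit rules of {A} → NS | hh.
N: inherits non-unit rules of {N, S} → Ahh | cAc | cS | cc | h | hh.

S -> cc | hh | Ahh; A -> NS | hh; N -> h | cS | cc | hh | Ahh | cAc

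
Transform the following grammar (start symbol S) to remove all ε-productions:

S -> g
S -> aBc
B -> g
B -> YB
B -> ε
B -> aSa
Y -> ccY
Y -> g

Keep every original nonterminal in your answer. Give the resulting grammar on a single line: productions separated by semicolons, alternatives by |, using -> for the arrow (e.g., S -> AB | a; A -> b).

Nullable set: {B}.
S -> aBc: B nullable, giving aBc | ac.
Drop B -> ε.
B -> YB: B nullable, giving Y | YB.
Unchanged (no nullable symbols): S -> g; B -> aSa; B -> g; Y -> ccY; Y -> g.

S -> g | ac | aBc; B -> Y | g | YB | aSa; Y -> g | ccY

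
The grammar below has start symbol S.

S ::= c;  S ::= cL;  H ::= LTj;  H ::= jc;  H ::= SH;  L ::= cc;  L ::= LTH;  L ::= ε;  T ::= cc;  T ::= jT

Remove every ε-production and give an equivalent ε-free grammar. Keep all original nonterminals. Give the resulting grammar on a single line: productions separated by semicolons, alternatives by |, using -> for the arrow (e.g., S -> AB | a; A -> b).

S -> c | cL; H -> SH | Tj | jc | LTj; L -> TH | cc | LTH; T -> cc | jT

Nullable set: {L}.
S -> cL: L nullable, giving c | cL.
H -> LTj: L nullable, giving LTj | Tj.
Drop L -> ε.
L -> LTH: L nullable, giving LTH | TH.
Unchanged (no nullable symbols): S -> c; H -> SH; H -> jc; L -> cc; T -> cc; T -> jT.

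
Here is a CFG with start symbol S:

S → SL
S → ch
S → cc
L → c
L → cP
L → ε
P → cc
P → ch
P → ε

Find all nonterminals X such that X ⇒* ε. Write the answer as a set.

Directly nullable (have an ε-rule): {L, P}.
Not nullable: S — each has a terminal in every rule's right-hand side or depends on a non-nullable symbol.

{L, P}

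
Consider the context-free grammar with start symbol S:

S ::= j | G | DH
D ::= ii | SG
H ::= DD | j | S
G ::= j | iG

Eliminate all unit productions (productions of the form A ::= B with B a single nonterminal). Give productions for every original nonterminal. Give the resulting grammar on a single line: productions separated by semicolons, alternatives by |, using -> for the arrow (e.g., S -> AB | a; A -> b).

S -> j | DH | iG; D -> SG | ii; G -> j | iG; H -> j | DD | DH | iG

Unit productions: H->S, S->G.
Unit pairs (A ⇒* B via units): (H,G), (H,S), (S,G).
S: inherits non-unit rules of {G, S} → DH | iG | j.
D: inherits non-unit rules of {D} → SG | ii.
G: inherits non-unit rules of {G} → iG | j.
H: inherits non-unit rules of {G, H, S} → DD | DH | iG | j.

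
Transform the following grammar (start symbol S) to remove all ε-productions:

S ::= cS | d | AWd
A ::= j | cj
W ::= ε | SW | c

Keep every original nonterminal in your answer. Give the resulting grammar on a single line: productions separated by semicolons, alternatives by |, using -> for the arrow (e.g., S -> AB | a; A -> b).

S -> d | Ad | cS | AWd; A -> j | cj; W -> S | c | SW

Nullable set: {W}.
S -> AWd: W nullable, giving AWd | Ad.
Drop W -> ε.
W -> SW: W nullable, giving S | SW.
Unchanged (no nullable symbols): S -> cS; S -> d; A -> cj; A -> j; W -> c.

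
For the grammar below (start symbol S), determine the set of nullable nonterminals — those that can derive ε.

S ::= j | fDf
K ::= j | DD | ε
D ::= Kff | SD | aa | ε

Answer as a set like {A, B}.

Directly nullable (have an ε-rule): {D, K}.
Not nullable: S — each has a terminal in every rule's right-hand side or depends on a non-nullable symbol.

{D, K}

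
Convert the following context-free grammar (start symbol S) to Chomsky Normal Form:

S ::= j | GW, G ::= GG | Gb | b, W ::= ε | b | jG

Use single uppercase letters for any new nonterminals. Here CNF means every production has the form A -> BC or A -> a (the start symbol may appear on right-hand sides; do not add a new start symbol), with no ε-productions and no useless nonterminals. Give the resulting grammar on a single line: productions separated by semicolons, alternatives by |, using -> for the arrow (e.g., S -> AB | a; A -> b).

S -> b | j | GA | GG | GW; A -> b; B -> j; G -> b | GA | GG; W -> b | BG

Nullable: {W}; after ε-elimination: S -> G | j | GW; G -> b | GG | Gb; W -> b | jG.
After unit-elimination: S -> b | j | GG | GW | Gb; G -> b | GG | Gb; W -> b | jG.
TERM: introduce A -> b, B -> j and substitute in every rule of length ≥2.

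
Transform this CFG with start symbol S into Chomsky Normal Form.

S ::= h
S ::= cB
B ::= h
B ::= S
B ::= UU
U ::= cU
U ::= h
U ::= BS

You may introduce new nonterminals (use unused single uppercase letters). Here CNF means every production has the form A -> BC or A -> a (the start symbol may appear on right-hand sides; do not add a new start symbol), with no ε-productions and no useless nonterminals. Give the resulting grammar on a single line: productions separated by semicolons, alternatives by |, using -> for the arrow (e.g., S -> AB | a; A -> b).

No ε-productions.
After unit-elimination: S -> h | cB; B -> h | UU | cB; U -> h | BS | cU.
TERM: introduce A -> c and substitute in every rule of length ≥2.

S -> h | AB; A -> c; B -> h | AB | UU; U -> h | AU | BS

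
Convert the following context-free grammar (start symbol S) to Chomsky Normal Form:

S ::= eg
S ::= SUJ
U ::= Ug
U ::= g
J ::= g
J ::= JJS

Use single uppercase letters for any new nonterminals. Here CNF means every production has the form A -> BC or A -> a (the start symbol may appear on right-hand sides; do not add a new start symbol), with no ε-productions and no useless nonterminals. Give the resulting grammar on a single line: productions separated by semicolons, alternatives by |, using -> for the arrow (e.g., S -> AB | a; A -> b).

S -> AB | SD; A -> e; B -> g; C -> JS; D -> UJ; J -> g | JC; U -> g | UB

No ε-productions.
No unit productions to eliminate.
TERM: introduce A -> e, B -> g and substitute in every rule of length ≥2.
BIN: J -> JJS becomes J -> JC, C -> JS; S -> SUJ becomes S -> SD, D -> UJ.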